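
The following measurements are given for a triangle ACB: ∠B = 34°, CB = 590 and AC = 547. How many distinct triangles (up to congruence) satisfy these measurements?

2

CB·sin B = 590·sin(34°) ≈ 329.9.
Since CB sin B < AC < CB (329.9 < 547 < 590), two triangles exist.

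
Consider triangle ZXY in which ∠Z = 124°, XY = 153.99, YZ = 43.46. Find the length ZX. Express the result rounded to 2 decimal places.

Law of sines: sin X = YZ·sin Z/XY ≈ 0.23398.
Since XY ≥ YZ, only the acute value applies: ∠X ≈ 13.53°.
Then ∠Y = 180° − ∠Z − ∠X ≈ 42.47°.
Law of sines gives ZX = XY·sin Y/sin Z ≈ 125.41.

125.41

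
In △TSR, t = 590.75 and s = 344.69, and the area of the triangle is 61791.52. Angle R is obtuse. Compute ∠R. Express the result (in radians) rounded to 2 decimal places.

From area = ½·t·s·sin R, we get sin R = 2·area/(t·s) ≈ 0.60691.
Taking the obtuse solution, ∠R ≈ 2.489 rad.

2.49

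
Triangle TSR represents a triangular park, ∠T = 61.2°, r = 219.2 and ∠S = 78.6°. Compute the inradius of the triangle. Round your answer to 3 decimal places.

The third angle is ∠R = 180° − ∠T − ∠S = 40.20°.
Law of sines: t = r·sin T/sin R ≈ 297.6.
Law of sines: s = r·sin S/sin R ≈ 332.9.
Area = ½·r·t·sin S ≈ 31973.
Semiperimeter p = (297.6+332.9+219.2)/2 = 424.85.
Inradius = area/p = 31973/424.85 ≈ 75.257.

75.257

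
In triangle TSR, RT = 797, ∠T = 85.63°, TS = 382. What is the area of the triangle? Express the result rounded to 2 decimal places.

area ≈ 151784.44

Area = ½·RT·TS·sin T ≈ 1.5178e+05.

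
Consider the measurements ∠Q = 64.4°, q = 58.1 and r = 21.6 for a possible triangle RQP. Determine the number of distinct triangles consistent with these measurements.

1

r·sin Q = 21.6·sin(64.4°) ≈ 19.48.
Since q ≥ r, exactly one triangle exists.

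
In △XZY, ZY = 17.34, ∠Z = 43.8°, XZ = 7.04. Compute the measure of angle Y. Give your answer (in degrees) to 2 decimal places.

21.68

By the law of cosines, YX² = XZ² + ZY² − 2·XZ·ZY·cos Z = 174.02, so YX ≈ 13.192.
Law of cosines again: cos Y = (ZY² + YX² − XZ²)/(2·ZY·YX) ≈ 0.92928, so ∠Y ≈ 21.68°.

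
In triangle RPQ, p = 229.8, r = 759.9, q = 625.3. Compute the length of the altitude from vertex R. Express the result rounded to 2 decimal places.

h_R ≈ 167.41

Semiperimeter s = (759.9 + 229.8 + 625.3)/2 = 807.5.
Heron's formula: area = √(807.5·47.6·577.7·182.2) ≈ 63606.
The altitude from R has length 2·area/r ≈ 167.41.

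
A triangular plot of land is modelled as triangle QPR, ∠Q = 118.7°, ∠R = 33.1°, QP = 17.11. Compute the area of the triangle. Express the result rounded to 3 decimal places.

The third angle is ∠P = 180° − ∠R − ∠Q = 28.20°.
Law of sines: PR = QP·sin Q/sin R ≈ 27.482.
Law of sines: RQ = QP·sin P/sin R ≈ 14.806.
Area = ½·QP·PR·sin P ≈ 111.1.

111.101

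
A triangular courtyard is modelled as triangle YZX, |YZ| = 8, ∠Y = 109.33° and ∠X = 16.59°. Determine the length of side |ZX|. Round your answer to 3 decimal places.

26.439

The third angle is ∠Z = 180° − ∠X − ∠Y = 54.08°.
Law of sines: |ZX| = |YZ|·sin Y/sin X ≈ 26.439.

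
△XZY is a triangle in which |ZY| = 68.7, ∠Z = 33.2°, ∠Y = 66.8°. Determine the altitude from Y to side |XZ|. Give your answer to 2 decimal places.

The third angle is ∠X = 180° − ∠Z − ∠Y = 80.00°.
Law of sines: |YX| = |ZY|·sin Z/sin X ≈ 38.198.
Law of sines: |XZ| = |ZY|·sin Y/sin X ≈ 64.119.
Area = ½·|ZY|·|YX|·sin Y ≈ 1206.
The altitude from Y has length 2·area/|XZ| ≈ 37.618.

h_Y ≈ 37.62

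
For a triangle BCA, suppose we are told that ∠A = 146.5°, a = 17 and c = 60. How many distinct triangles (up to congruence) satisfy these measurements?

c·sin A = 60·sin(146.5°) ≈ 33.12.
Since ∠A is not acute, a triangle exists only if a > c; here a ≤ c, so there is no triangle.

0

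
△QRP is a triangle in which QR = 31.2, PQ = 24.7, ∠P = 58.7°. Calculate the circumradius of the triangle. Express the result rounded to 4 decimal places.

18.2572

Law of sines: sin R = PQ·sin P/QR ≈ 0.67645.
Since QR ≥ PQ, only the acute value applies: ∠R ≈ 42.57°.
Then ∠Q = 180° − ∠P − ∠R ≈ 78.73°.
Law of sines gives RP = QR·sin Q/sin P ≈ 35.811.
Circumradius = QR/(2 sin P) ≈ 18.257.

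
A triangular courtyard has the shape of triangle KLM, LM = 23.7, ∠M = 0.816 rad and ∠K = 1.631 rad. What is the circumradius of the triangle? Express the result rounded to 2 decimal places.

R ≈ 11.87

The third angle is ∠L = π − ∠M − ∠K = 0.695 rad.
Law of sines: MK = LM·sin L/sin K ≈ 15.197.
Law of sines: KL = LM·sin M/sin K ≈ 17.295.
Circumradius = LM/(2 sin K) ≈ 11.872.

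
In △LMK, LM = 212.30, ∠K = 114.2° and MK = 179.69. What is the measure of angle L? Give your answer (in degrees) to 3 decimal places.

Law of sines: sin L = MK·sin K/LM ≈ 0.77202.
Since LM ≥ MK, only the acute value applies: ∠L ≈ 50.54°.
Then ∠M = 180° − ∠K − ∠L ≈ 15.26°.

50.535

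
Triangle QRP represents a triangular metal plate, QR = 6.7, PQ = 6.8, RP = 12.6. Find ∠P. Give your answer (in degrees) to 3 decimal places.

∠P ≈ 20.877°

By the law of cosines, cos P = (RP² + PQ² − QR²) / (2·RP·PQ) ≈ 0.93435, so ∠P ≈ 20.88°.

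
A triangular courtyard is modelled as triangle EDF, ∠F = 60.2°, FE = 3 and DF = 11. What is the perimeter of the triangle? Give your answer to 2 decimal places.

By the law of cosines, ED² = DF² + FE² − 2·DF·FE·cos F = 97.2, so ED ≈ 9.859.
Semiperimeter s = (11+3+9.859)/2 = 11.929.
Perimeter = 11 + 3 + 9.859 = 23.859.

23.86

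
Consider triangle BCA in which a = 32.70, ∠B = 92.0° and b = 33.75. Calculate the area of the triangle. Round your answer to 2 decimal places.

Law of sines: sin A = a·sin B/b ≈ 0.96830.
Since b ≥ a, only the acute value applies: ∠A ≈ 75.53°.
Then ∠C = 180° − ∠B − ∠A ≈ 12.47°.
Law of sines gives c = b·sin C/sin B ≈ 7.2894.
Area = ½·b·a·sin C ≈ 119.11.

119.11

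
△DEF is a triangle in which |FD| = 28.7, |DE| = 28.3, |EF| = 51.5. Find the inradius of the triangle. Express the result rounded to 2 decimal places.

Semiperimeter s = (51.5 + 28.7 + 28.3)/2 = 54.25.
Heron's formula: area = √(54.25·2.75·25.55·25.95) ≈ 314.51.
Inradius = area/s = 314.51/54.25 ≈ 5.7974.

r ≈ 5.80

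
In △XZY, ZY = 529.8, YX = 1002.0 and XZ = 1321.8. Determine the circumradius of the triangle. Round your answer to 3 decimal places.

R ≈ 734.211

By the law of cosines, cos X = (YX² + XZ² − ZY²) / (2·YX·XZ) ≈ 0.93264, so ∠X ≈ 21.15°.
Circumradius = ZY/(2 sin X) ≈ 734.21.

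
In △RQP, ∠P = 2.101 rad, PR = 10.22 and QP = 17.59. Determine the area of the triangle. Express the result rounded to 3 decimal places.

77.544

Area = ½·QP·PR·sin P ≈ 77.544.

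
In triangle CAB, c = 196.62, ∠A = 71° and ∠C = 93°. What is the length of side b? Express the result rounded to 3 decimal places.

54.270

The third angle is ∠B = 180° − ∠C − ∠A = 16.00°.
Law of sines: b = c·sin B/sin C ≈ 54.27.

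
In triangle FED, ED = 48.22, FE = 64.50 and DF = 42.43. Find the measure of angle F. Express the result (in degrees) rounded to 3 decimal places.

∠F ≈ 48.380°

By the law of cosines, cos F = (DF² + FE² − ED²) / (2·DF·FE) ≈ 0.66418, so ∠F ≈ 48.38°.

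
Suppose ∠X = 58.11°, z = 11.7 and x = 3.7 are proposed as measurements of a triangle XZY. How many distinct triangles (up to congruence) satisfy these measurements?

0

z·sin X = 11.7·sin(58.11°) ≈ 9.934.
Since x = 3.7 < 9.934 = z sin X, no triangle exists.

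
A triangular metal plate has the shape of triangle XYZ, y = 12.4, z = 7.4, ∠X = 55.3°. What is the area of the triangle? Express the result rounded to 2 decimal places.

area ≈ 37.72

Area = ½·y·z·sin X ≈ 37.72.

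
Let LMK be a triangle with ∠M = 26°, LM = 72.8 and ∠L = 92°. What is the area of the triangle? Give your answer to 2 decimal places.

The third angle is ∠K = 180° − ∠L − ∠M = 62.00°.
Law of sines: MK = LM·sin L/sin K ≈ 82.401.
Law of sines: KL = LM·sin M/sin K ≈ 36.144.
Area = ½·LM·MK·sin M ≈ 1314.8.

area ≈ 1314.85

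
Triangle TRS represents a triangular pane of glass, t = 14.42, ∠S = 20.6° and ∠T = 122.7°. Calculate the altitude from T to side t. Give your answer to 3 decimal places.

The third angle is ∠R = 180° − ∠S − ∠T = 36.70°.
Law of sines: r = t·sin R/sin T ≈ 10.241.
Law of sines: s = t·sin S/sin T ≈ 6.0291.
Area = ½·t·r·sin S ≈ 25.979.
The altitude from T has length 2·area/t ≈ 3.6031.

h_T ≈ 3.603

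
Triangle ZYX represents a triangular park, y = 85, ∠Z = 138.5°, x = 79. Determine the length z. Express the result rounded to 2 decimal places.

By the law of cosines, z² = y² + x² − 2·y·x·cos Z = 23524, so z ≈ 153.38.

153.38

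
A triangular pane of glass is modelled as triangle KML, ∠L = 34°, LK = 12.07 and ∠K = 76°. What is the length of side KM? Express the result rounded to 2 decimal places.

The third angle is ∠M = 180° − ∠L − ∠K = 70.00°.
Law of sines: KM = LK·sin L/sin M ≈ 7.1826.

7.18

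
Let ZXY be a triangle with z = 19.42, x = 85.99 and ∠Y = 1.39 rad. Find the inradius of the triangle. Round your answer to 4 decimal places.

8.6417

By the law of cosines, y² = z² + x² − 2·z·x·cos Y = 7170.9, so y ≈ 84.681.
Area = ½·z·x·sin Y ≈ 821.35.
Semiperimeter s = (19.42+85.99+84.681)/2 = 95.045.
Inradius = area/s = 821.35/95.045 ≈ 8.6417.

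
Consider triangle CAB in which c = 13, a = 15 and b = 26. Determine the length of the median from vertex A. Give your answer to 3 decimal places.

m_A ≈ 19.138

Median from A: ½√(2·b² + 2·c² − a²) ≈ 19.138.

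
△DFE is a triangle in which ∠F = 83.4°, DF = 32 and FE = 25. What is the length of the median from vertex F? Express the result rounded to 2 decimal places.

By the law of cosines, ED² = DF² + FE² − 2·DF·FE·cos F = 1465.1, so ED ≈ 38.277.
Median from F: ½√(2·DF² + 2·FE² − ED²) ≈ 21.406.

m_F ≈ 21.41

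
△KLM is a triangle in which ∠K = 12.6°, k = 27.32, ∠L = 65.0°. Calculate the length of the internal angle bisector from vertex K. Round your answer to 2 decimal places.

117.04

The third angle is ∠M = 180° − ∠K − ∠L = 102.40°.
Law of sines: l = k·sin L/sin K ≈ 113.5.
Law of sines: m = k·sin M/sin K ≈ 122.32.
The bisector from K has length 2·l·m·cos(∠K/2)/(l+m) ≈ 117.04.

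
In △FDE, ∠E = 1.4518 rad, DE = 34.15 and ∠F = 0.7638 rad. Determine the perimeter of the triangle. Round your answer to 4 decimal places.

122.6340

The third angle is ∠D = π − ∠E − ∠F = 0.9260 rad.
Law of sines: EF = DE·sin D/sin F ≈ 39.46.
Law of sines: FD = DE·sin E/sin F ≈ 49.024.
Semiperimeter s = (34.15+39.46+49.024)/2 = 61.317.
Perimeter = 34.15 + 39.46 + 49.024 = 122.63.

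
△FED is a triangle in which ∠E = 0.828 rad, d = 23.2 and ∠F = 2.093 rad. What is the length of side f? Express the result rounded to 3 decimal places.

The third angle is ∠D = π − ∠F − ∠E = 0.221 rad.
Law of sines: f = d·sin F/sin D ≈ 91.898.

91.898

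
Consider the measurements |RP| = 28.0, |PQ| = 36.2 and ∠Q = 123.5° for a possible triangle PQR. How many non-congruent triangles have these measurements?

0

|PQ|·sin Q = 36.2·sin(123.5°) ≈ 30.19.
Since ∠Q is not acute, a triangle exists only if |RP| > |PQ|; here |RP| ≤ |PQ|, so there is no triangle.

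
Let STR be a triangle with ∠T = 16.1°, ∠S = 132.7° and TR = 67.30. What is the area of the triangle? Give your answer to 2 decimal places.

The third angle is ∠R = 180° − ∠S − ∠T = 31.20°.
Law of sines: RS = TR·sin T/sin S ≈ 25.395.
Law of sines: ST = TR·sin R/sin S ≈ 47.438.
Area = ½·TR·RS·sin R ≈ 442.68.

area ≈ 442.68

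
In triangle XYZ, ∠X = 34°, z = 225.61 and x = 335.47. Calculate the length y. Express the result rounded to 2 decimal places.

497.88

Law of sines: sin Z = z·sin X/x ≈ 0.37607.
Since x ≥ z, only the acute value applies: ∠Z ≈ 22.09°.
Then ∠Y = 180° − ∠X − ∠Z ≈ 123.91°.
Law of sines gives y = x·sin Y/sin X ≈ 497.88.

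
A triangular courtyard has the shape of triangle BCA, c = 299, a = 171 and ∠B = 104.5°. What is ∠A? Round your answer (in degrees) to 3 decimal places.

25.843

By the law of cosines, b² = c² + a² − 2·c·a·cos B = 1.4425e+05, so b ≈ 379.8.
Law of cosines again: cos A = (b² + c² − a²)/(2·b·c) ≈ 0.90000, so ∠A ≈ 25.84°.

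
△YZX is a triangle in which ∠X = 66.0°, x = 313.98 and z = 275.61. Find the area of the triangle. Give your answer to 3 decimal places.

Law of sines: sin Z = z·sin X/x ≈ 0.80191.
Since x ≥ z, only the acute value applies: ∠Z ≈ 53.31°.
Then ∠Y = 180° − ∠X − ∠Z ≈ 60.69°.
Law of sines gives y = x·sin Y/sin X ≈ 299.69.
Area = ½·x·z·sin Y ≈ 37728.

37728.106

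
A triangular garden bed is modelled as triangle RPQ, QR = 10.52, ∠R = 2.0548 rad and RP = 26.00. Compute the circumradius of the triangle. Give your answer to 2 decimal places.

By the law of cosines, PQ² = QR² + RP² − 2·QR·RP·cos R = 1041.2, so PQ ≈ 32.268.
Area = ½·QR·RP·sin R ≈ 121.05.
Circumradius = PQ/(2 sin R) ≈ 18.228.

18.23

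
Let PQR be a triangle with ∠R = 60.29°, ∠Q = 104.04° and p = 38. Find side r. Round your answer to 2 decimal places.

122.20

The third angle is ∠P = 180° − ∠Q − ∠R = 15.67°.
Law of sines: r = p·sin R/sin P ≈ 122.2.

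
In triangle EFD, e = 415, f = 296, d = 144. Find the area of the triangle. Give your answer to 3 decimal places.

area ≈ 14114.402

Semiperimeter s = (415 + 296 + 144)/2 = 427.5.
Heron's formula: area = √(427.5·12.5·131.5·283.5) ≈ 14114.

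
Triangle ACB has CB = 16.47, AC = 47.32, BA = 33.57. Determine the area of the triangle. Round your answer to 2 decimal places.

Semiperimeter s = (16.47 + 33.57 + 47.32)/2 = 48.68.
Heron's formula: area = √(48.68·32.21·15.11·1.36) ≈ 179.5.

area ≈ 179.50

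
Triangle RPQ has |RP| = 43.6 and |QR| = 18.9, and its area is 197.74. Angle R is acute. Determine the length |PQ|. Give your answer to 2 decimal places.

28.50

From area = ½·|QR|·|RP|·sin R, we get sin R = 2·area/(|QR|·|RP|) ≈ 0.47993.
Taking the acute solution, ∠R ≈ 28.68°.
Law of cosines then gives |PQ| ≈ 28.501.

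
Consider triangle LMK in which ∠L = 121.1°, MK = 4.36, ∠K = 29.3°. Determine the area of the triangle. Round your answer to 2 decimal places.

The third angle is ∠M = 180° − ∠K − ∠L = 29.60°.
Law of sines: KL = MK·sin M/sin L ≈ 2.5151.
Law of sines: LM = MK·sin K/sin L ≈ 2.4919.
Area = ½·MK·KL·sin K ≈ 2.6832.

area ≈ 2.68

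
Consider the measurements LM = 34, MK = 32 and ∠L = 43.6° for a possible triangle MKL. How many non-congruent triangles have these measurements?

2

LM·sin L = 34·sin(43.6°) ≈ 23.45.
Since LM sin L < MK < LM (23.45 < 32 < 34), two triangles exist.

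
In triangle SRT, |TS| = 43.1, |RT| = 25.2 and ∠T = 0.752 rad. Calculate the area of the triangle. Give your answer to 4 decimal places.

area ≈ 370.9647

Area = ½·|RT|·|TS|·sin T ≈ 370.96.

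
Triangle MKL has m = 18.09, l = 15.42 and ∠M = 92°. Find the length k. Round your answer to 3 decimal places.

8.936

Law of sines: sin L = l·sin M/m ≈ 0.85189.
Since m ≥ l, only the acute value applies: ∠L ≈ 58.42°.
Then ∠K = 180° − ∠M − ∠L ≈ 29.58°.
Law of sines gives k = m·sin K/sin M ≈ 8.9361.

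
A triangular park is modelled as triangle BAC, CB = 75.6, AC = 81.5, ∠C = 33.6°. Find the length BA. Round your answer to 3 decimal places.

45.757

By the law of cosines, BA² = AC² + CB² − 2·AC·CB·cos C = 2093.7, so BA ≈ 45.757.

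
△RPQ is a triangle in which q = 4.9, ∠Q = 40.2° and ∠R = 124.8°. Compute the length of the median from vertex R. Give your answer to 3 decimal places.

2.054

The third angle is ∠P = 180° − ∠Q − ∠R = 15.00°.
Law of sines: r = q·sin R/sin Q ≈ 6.2338.
Law of sines: p = q·sin P/sin Q ≈ 1.9648.
Median from R: ½√(2·p² + 2·q² − r²) ≈ 2.0543.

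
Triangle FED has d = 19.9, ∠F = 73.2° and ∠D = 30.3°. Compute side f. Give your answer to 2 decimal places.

37.76

The third angle is ∠E = 180° − ∠D − ∠F = 76.50°.
Law of sines: f = d·sin F/sin D ≈ 37.759.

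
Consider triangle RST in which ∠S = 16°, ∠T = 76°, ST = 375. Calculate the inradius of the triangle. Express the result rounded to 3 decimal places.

r ≈ 44.668

The third angle is ∠R = 180° − ∠S − ∠T = 88.00°.
Law of sines: TR = ST·sin S/sin R ≈ 103.43.
Law of sines: RS = ST·sin T/sin R ≈ 364.08.
Area = ½·ST·TR·sin T ≈ 18817.
Semiperimeter s = (375+103.43+364.08)/2 = 421.25.
Inradius = area/s = 18817/421.25 ≈ 44.668.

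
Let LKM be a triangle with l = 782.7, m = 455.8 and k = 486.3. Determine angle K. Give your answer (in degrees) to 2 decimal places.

∠K ≈ 35.08°

By the law of cosines, cos K = (m² + l² − k²) / (2·m·l) ≈ 0.81833, so ∠K ≈ 35.08°.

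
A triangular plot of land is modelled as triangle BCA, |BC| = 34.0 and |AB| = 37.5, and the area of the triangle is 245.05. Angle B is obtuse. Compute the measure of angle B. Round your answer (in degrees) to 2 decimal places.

∠B ≈ 157.39°

From area = ½·|AB|·|BC|·sin B, we get sin B = 2·area/(|AB|·|BC|) ≈ 0.38439.
Taking the obtuse solution, ∠B ≈ 157.39°.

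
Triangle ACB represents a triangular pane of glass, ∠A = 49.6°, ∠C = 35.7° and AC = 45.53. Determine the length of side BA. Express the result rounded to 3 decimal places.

26.658

The third angle is ∠B = 180° − ∠A − ∠C = 94.70°.
Law of sines: BA = AC·sin C/sin B ≈ 26.658.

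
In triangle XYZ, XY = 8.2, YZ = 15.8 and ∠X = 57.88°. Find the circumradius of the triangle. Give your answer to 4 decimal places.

Law of sines: sin Z = XY·sin X/YZ ≈ 0.43955.
Since YZ ≥ XY, only the acute value applies: ∠Z ≈ 26.08°.
Then ∠Y = 180° − ∠X − ∠Z ≈ 96.04°.
Law of sines gives ZX = YZ·sin Y/sin X ≈ 18.552.
Circumradius = YZ/(2 sin X) ≈ 9.3277.

R ≈ 9.3277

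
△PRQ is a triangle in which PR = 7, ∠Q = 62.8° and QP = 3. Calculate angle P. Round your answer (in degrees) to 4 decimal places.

Law of sines: sin R = QP·sin Q/PR ≈ 0.38118.
Since PR ≥ QP, only the acute value applies: ∠R ≈ 22.41°.
Then ∠P = 180° − ∠Q − ∠R ≈ 94.79°.

94.7933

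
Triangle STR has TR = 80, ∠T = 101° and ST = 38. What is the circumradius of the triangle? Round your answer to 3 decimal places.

48.333

By the law of cosines, RS² = ST² + TR² − 2·ST·TR·cos T = 9004.1, so RS ≈ 94.89.
Area = ½·ST·TR·sin T ≈ 1492.1.
Circumradius = RS/(2 sin T) ≈ 48.333.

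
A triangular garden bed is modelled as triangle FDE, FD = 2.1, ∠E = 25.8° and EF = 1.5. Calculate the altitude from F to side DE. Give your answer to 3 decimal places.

Law of sines: sin D = EF·sin E/FD ≈ 0.31088.
Since FD ≥ EF, only the acute value applies: ∠D ≈ 18.11°.
Then ∠F = 180° − ∠E − ∠D ≈ 136.09°.
Law of sines gives DE = FD·sin F/sin E ≈ 3.3464.
Area = ½·FD·EF·sin F ≈ 1.0924.
The altitude from F has length 2·area/DE ≈ 0.65285.

0.653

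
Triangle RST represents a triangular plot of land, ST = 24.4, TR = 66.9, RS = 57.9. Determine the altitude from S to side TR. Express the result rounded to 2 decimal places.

h_S ≈ 20.75

Semiperimeter s = (24.4 + 66.9 + 57.9)/2 = 74.6.
Heron's formula: area = √(74.6·50.2·7.7·16.7) ≈ 693.94.
The altitude from S has length 2·area/TR ≈ 20.746.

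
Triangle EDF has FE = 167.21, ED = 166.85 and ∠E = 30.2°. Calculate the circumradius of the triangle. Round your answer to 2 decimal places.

By the law of cosines, DF² = FE² + ED² − 2·FE·ED·cos E = 7573.3, so DF ≈ 87.025.
Area = ½·FE·ED·sin E ≈ 7016.9.
Circumradius = DF/(2 sin E) ≈ 86.502.

86.50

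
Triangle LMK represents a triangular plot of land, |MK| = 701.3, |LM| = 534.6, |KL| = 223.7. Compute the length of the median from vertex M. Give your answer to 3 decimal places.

613.432

Median from M: ½√(2·|LM|² + 2·|MK|² − |KL|²) ≈ 613.43.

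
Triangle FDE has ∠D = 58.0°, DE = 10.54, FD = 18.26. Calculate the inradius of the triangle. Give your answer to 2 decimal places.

By the law of cosines, EF² = FD² + DE² − 2·FD·DE·cos D = 240.54, so EF ≈ 15.509.
Area = ½·FD·DE·sin D ≈ 81.608.
Semiperimeter s = (10.54+15.509+18.26)/2 = 22.155.
Inradius = area/s = 81.608/22.155 ≈ 3.6835.

r ≈ 3.68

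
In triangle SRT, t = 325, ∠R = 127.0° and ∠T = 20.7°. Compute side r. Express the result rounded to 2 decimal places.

The third angle is ∠S = 180° − ∠R − ∠T = 32.30°.
Law of sines: r = t·sin R/sin T ≈ 734.3.

734.30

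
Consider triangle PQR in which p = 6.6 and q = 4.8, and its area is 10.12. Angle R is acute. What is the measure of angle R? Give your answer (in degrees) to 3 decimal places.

From area = ½·p·q·sin R, we get sin R = 2·area/(p·q) ≈ 0.63889.
Taking the acute solution, ∠R ≈ 39.71°.

39.709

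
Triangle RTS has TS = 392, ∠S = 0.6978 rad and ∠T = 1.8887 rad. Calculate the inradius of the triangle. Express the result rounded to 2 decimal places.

The third angle is ∠R = π − ∠T − ∠S = 0.5551 rad.
Law of sines: SR = TS·sin T/sin R ≈ 706.53.
Law of sines: RT = TS·sin S/sin R ≈ 477.92.
Area = ½·TS·SR·sin S ≈ 88978.
Semiperimeter s = (392+706.53+477.92)/2 = 788.22.
Inradius = area/s = 88978/788.22 ≈ 112.88.

r ≈ 112.88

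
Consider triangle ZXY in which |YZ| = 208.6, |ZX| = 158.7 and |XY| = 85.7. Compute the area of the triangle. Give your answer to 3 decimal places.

6221.238

Semiperimeter s = (85.7 + 208.6 + 158.7)/2 = 226.5.
Heron's formula: area = √(226.5·140.8·17.9·67.8) ≈ 6221.2.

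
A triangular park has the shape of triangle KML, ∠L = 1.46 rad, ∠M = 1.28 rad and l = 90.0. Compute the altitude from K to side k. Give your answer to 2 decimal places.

The third angle is ∠K = π − ∠M − ∠L = 0.402 rad.
Law of sines: k = l·sin K/sin L ≈ 35.397.
Law of sines: m = l·sin M/sin L ≈ 86.753.
Area = ½·l·k·sin M ≈ 1526.
The altitude from K has length 2·area/k ≈ 86.221.

h_K ≈ 86.22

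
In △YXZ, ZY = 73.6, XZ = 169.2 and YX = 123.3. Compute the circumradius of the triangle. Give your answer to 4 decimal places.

By the law of cosines, cos Y = (ZY² + YX² − XZ²) / (2·ZY·YX) ≈ -0.44126, so ∠Y ≈ 116.18°.
Circumradius = XZ/(2 sin Y) ≈ 94.275.

94.2746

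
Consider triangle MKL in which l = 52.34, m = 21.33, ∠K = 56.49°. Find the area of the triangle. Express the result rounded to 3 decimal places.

465.426

Area = ½·l·m·sin K ≈ 465.43.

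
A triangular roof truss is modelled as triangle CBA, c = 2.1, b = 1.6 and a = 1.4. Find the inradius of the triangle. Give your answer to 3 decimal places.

0.439

Semiperimeter s = (2.1 + 1.6 + 1.4)/2 = 2.55.
Heron's formula: area = √(2.55·0.45·0.95·1.15) ≈ 1.1197.
Inradius = area/s = 1.1197/2.55 ≈ 0.43908.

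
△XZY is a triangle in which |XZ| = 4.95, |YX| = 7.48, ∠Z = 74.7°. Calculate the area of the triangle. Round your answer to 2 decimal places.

16.86

Law of sines: sin Y = |XZ|·sin Z/|YX| ≈ 0.63831.
Since |YX| ≥ |XZ|, only the acute value applies: ∠Y ≈ 39.67°.
Then ∠X = 180° − ∠Z − ∠Y ≈ 65.63°.
Law of sines gives |ZY| = |YX|·sin X/sin Z ≈ 7.0641.
Area = ½·|YX|·|XZ|·sin X ≈ 16.864.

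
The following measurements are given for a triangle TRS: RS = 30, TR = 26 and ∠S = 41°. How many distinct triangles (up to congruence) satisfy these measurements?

RS·sin S = 30·sin(41°) ≈ 19.68.
Since RS sin S < TR < RS (19.68 < 26 < 30), two triangles exist.

2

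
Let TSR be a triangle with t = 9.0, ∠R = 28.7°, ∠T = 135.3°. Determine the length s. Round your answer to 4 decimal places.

The third angle is ∠S = 180° − ∠R − ∠T = 16.00°.
Law of sines: s = t·sin S/sin T ≈ 3.5268.

3.5268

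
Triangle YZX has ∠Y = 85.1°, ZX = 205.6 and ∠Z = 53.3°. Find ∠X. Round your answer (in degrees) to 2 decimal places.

∠X ≈ 41.60°

The third angle is ∠X = 180° − ∠Y − ∠Z = 41.60°.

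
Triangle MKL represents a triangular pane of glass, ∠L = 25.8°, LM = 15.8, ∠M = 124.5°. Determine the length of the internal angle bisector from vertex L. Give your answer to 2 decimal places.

t_L ≈ 19.24

The third angle is ∠K = 180° − ∠L − ∠M = 29.70°.
Law of sines: KL = LM·sin M/sin K ≈ 26.281.
Law of sines: MK = LM·sin L/sin K ≈ 13.879.
The bisector from L has length 2·KL·LM·cos(∠L/2)/(KL+LM) ≈ 19.237.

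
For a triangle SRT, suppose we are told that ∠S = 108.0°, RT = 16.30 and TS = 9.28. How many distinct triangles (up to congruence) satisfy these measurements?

TS·sin S = 9.28·sin(108.0°) ≈ 8.826.
Since ∠S is not acute, a triangle exists only if RT > TS; here RT > TS, so there is exactly one triangle.

1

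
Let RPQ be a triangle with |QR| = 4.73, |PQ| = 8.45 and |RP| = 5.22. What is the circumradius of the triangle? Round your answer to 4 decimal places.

4.7077

By the law of cosines, cos R = (|QR|² + |RP|² − |PQ|²) / (2·|QR|·|RP|) ≈ -0.44108, so ∠R ≈ 116.17°.
Circumradius = |PQ|/(2 sin R) ≈ 4.7077.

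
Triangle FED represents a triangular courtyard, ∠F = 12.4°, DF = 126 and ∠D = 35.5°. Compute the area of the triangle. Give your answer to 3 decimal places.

The third angle is ∠E = 180° − ∠D − ∠F = 132.10°.
Law of sines: ED = DF·sin F/sin E ≈ 36.466.
Law of sines: FE = DF·sin D/sin E ≈ 98.613.
Area = ½·DF·ED·sin D ≈ 1334.1.

1334.071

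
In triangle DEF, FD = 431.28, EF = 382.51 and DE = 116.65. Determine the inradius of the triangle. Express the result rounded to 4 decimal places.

r ≈ 45.8618

Semiperimeter s = (382.51 + 431.28 + 116.65)/2 = 465.22.
Heron's formula: area = √(465.22·82.71·33.94·348.57) ≈ 21336.
Inradius = area/s = 21336/465.22 ≈ 45.862.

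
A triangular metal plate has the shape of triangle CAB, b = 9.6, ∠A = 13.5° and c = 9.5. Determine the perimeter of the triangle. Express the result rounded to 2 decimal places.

perimeter ≈ 21.35

By the law of cosines, a² = b² + c² − 2·b·c·cos A = 5.0497, so a ≈ 2.2472.
Semiperimeter s = (9.5+2.2472+9.6)/2 = 10.674.
Perimeter = 9.5 + 2.2472 + 9.6 = 21.347.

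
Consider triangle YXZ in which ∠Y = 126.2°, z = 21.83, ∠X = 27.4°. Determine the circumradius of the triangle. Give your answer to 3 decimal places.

R ≈ 24.548

The third angle is ∠Z = 180° − ∠Y − ∠X = 26.40°.
Law of sines: y = z·sin Y/sin Z ≈ 39.619.
Law of sines: x = z·sin X/sin Z ≈ 22.594.
Circumradius = z/(2 sin Z) ≈ 24.548.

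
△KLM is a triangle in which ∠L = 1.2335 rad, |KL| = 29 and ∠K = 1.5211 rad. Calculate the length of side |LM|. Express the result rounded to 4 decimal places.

The third angle is ∠M = π − ∠K − ∠L = 0.3870 rad.
Law of sines: |LM| = |KL|·sin K/sin M ≈ 76.746.

76.7456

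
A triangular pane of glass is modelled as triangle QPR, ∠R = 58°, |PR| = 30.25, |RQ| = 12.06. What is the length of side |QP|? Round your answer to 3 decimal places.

25.959

By the law of cosines, |QP|² = |PR|² + |RQ|² − 2·|PR|·|RQ|·cos R = 673.86, so |QP| ≈ 25.959.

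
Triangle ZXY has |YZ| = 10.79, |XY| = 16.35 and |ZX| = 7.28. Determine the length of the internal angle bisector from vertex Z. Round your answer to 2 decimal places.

By the law of cosines, cos Z = (|YZ|² + |ZX|² − |XY|²) / (2·|YZ|·|ZX|) ≈ -0.62316, so ∠Z ≈ 128.55°.
The bisector from Z has length 2·|YZ|·|ZX|·cos(∠Z/2)/(|YZ|+|ZX|) ≈ 3.7739.

t_Z ≈ 3.77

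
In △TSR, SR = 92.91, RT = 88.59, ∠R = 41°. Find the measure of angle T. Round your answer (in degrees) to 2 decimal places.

73.14

By the law of cosines, TS² = SR² + RT² − 2·SR·RT·cos R = 4056.6, so TS ≈ 63.691.
Law of cosines again: cos T = (RT² + TS² − SR²)/(2·RT·TS) ≈ 0.28999, so ∠T ≈ 73.14°.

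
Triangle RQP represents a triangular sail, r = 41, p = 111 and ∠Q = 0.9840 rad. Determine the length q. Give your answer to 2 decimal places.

94.67

By the law of cosines, q² = p² + r² − 2·p·r·cos Q = 8962.3, so q ≈ 94.669.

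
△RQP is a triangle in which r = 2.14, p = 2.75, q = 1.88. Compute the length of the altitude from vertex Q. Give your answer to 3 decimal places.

h_Q ≈ 2.135

Semiperimeter s = (2.14 + 1.88 + 2.75)/2 = 3.385.
Heron's formula: area = √(3.385·1.245·1.505·0.635) ≈ 2.0069.
The altitude from Q has length 2·area/q ≈ 2.135.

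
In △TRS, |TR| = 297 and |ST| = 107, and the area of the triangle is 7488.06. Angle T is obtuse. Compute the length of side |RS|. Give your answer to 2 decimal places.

From area = ½·|ST|·|TR|·sin T, we get sin T = 2·area/(|ST|·|TR|) ≈ 0.47126.
Taking the obtuse solution, ∠T ≈ 2.651 rad.
Law of cosines then gives |RS| ≈ 394.61.

394.61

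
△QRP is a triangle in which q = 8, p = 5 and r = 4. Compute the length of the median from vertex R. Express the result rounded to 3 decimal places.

Median from R: ½√(2·p² + 2·q² − r²) ≈ 6.364.

6.364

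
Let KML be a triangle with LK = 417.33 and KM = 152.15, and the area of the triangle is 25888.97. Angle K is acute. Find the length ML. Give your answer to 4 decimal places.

From area = ½·LK·KM·sin K, we get sin K = 2·area/(LK·KM) ≈ 0.81544.
Taking the acute solution, ∠K ≈ 54.63°.
Law of cosines then gives ML ≈ 351.86.

351.8597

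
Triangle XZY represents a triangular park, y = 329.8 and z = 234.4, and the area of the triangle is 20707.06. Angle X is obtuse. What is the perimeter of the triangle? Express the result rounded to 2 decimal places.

perimeter ≈ 1106.66

From area = ½·z·y·sin X, we get sin X = 2·area/(z·y) ≈ 0.53572.
Taking the obtuse solution, ∠X ≈ 147.61°.
Law of cosines then gives x ≈ 542.46.
Perimeter = 542.46 + 234.4 + 329.8 = 1106.7.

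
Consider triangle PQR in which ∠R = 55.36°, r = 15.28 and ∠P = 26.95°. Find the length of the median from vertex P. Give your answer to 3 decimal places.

The third angle is ∠Q = 180° − ∠R − ∠P = 97.69°.
Law of sines: p = r·sin P/sin R ≈ 8.4171.
Law of sines: q = r·sin Q/sin R ≈ 18.405.
Median from P: ½√(2·q² + 2·r² − p²) ≈ 16.383.

16.383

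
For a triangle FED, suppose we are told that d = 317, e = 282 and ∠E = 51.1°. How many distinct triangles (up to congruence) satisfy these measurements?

d·sin E = 317·sin(51.1°) ≈ 246.7.
Since d sin E < e < d (246.7 < 282 < 317), two triangles exist.

2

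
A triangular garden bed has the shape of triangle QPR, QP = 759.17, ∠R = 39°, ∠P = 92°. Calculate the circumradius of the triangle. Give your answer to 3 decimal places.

603.167

The third angle is ∠Q = 180° − ∠P − ∠R = 49.00°.
Law of sines: PR = QP·sin Q/sin R ≈ 910.43.
Law of sines: RQ = QP·sin P/sin R ≈ 1205.6.
Circumradius = QP/(2 sin R) ≈ 603.17.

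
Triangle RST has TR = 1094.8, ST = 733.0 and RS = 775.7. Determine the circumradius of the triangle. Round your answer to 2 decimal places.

548.15

By the law of cosines, cos R = (TR² + RS² − ST²) / (2·TR·RS) ≈ 0.74361, so ∠R ≈ 41.96°.
Circumradius = ST/(2 sin R) ≈ 548.15.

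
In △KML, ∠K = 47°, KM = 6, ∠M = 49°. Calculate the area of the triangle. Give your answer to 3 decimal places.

The third angle is ∠L = 180° − ∠K − ∠M = 84.00°.
Law of sines: ML = KM·sin K/sin L ≈ 4.4123.
Law of sines: LK = KM·sin M/sin L ≈ 4.5532.
Area = ½·KM·ML·sin M ≈ 9.99.

9.990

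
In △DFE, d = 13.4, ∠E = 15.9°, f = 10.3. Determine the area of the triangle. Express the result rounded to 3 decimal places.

Area = ½·d·f·sin E ≈ 18.906.

area ≈ 18.906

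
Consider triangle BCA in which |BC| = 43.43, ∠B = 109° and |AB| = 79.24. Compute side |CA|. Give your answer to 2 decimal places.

By the law of cosines, |CA|² = |AB|² + |BC|² − 2·|AB|·|BC|·cos B = 10406, so |CA| ≈ 102.01.

102.01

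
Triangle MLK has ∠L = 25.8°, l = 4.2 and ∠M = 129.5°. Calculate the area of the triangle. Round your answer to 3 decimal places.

6.534

The third angle is ∠K = 180° − ∠M − ∠L = 24.70°.
Law of sines: m = l·sin M/sin L ≈ 7.4462.
Law of sines: k = l·sin K/sin L ≈ 4.0324.
Area = ½·l·m·sin K ≈ 6.5342.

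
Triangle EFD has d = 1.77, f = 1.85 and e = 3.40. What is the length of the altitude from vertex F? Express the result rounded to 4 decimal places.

Semiperimeter s = (3.4 + 1.85 + 1.77)/2 = 3.51.
Heron's formula: area = √(3.51·0.11·1.66·1.74) ≈ 1.056.
The altitude from F has length 2·area/f ≈ 1.1417.

h_F ≈ 1.1417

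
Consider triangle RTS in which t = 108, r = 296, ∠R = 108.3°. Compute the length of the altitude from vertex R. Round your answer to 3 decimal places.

h_R ≈ 84.442

Law of sines: sin T = t·sin R/r ≈ 0.34641.
Since r ≥ t, only the acute value applies: ∠T ≈ 20.27°.
Then ∠S = 180° − ∠R − ∠T ≈ 51.43°.
Law of sines gives s = r·sin S/sin R ≈ 243.76.
Area = ½·r·t·sin S ≈ 12497.
The altitude from R has length 2·area/r ≈ 84.442.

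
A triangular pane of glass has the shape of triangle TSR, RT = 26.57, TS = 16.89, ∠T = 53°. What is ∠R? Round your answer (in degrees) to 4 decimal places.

39.4280

By the law of cosines, SR² = RT² + TS² − 2·RT·TS·cos T = 451.09, so SR ≈ 21.239.
Law of cosines again: cos R = (SR² + RT² − TS²)/(2·SR·RT) ≈ 0.77242, so ∠R ≈ 39.43°.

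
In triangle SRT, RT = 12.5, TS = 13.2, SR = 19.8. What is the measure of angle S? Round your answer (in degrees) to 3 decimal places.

By the law of cosines, cos S = (TS² + SR² − RT²) / (2·TS·SR) ≈ 0.78442, so ∠S ≈ 38.33°.

38.333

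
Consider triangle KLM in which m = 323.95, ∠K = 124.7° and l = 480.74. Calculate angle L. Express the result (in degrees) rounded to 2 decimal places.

∠L ≈ 33.48°

By the law of cosines, k² = l² + m² − 2·l·m·cos K = 5.1337e+05, so k ≈ 716.5.
Law of cosines again: cos L = (m² + k² − l²)/(2·m·k) ≈ 0.83409, so ∠L ≈ 33.48°.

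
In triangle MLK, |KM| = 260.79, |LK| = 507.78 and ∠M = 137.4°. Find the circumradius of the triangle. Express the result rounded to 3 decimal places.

Law of sines: sin L = |KM|·sin M/|LK| ≈ 0.34764.
Since |LK| ≥ |KM|, only the acute value applies: ∠L ≈ 20.34°.
Then ∠K = 180° − ∠M − ∠L ≈ 22.26°.
Law of sines gives |ML| = |LK|·sin K/sin M ≈ 284.14.
Circumradius = |LK|/(2 sin M) ≈ 375.09.

R ≈ 375.091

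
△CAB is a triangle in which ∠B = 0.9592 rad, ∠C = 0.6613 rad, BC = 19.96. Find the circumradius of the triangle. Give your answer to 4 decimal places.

The third angle is ∠A = π − ∠B − ∠C = 1.5211 rad.
Law of sines: AB = BC·sin C/sin A ≈ 12.273.
Law of sines: CA = BC·sin B/sin A ≈ 16.362.
Circumradius = BC/(2 sin A) ≈ 9.9923.

R ≈ 9.9923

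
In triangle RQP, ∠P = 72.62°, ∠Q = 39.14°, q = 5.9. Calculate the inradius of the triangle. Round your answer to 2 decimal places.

2.08

The third angle is ∠R = 180° − ∠Q − ∠P = 68.24°.
Law of sines: r = q·sin R/sin Q ≈ 8.681.
Law of sines: p = q·sin P/sin Q ≈ 8.9203.
Area = ½·q·r·sin P ≈ 24.44.
Semiperimeter s = (8.681+5.9+8.9203)/2 = 11.751.
Inradius = area/s = 24.44/11.751 ≈ 2.0799.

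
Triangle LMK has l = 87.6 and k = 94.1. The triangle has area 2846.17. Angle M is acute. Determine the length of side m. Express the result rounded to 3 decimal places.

67.855

From area = ½·k·l·sin M, we get sin M = 2·area/(k·l) ≈ 0.69055.
Taking the acute solution, ∠M ≈ 43.67°.
Law of cosines then gives m ≈ 67.855.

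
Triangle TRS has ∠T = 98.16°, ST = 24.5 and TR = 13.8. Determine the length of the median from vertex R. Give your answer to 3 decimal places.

By the law of cosines, RS² = ST² + TR² − 2·ST·TR·cos T = 886.67, so RS ≈ 29.777.
Median from R: ½√(2·TR² + 2·RS² − ST²) ≈ 19.71.

19.710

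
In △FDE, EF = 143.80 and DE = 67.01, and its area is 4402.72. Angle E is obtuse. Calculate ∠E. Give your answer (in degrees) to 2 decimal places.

∠E ≈ 113.96°

From area = ½·DE·EF·sin E, we get sin E = 2·area/(DE·EF) ≈ 0.91380.
Taking the obtuse solution, ∠E ≈ 113.96°.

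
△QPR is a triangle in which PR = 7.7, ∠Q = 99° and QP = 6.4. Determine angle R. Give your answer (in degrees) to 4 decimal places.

55.1786

Law of sines: sin R = QP·sin Q/PR ≈ 0.82094.
Since PR ≥ QP, only the acute value applies: ∠R ≈ 55.18°.
Then ∠P = 180° − ∠Q − ∠R ≈ 25.82°.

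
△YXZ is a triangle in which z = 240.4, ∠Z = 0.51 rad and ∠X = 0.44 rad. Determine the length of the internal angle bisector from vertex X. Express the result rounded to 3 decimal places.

293.228

The third angle is ∠Y = π − ∠X − ∠Z = 2.192 rad.
Law of sines: y = z·sin Y/sin Z ≈ 400.56.
Law of sines: x = z·sin X/sin Z ≈ 209.75.
The bisector from X has length 2·z·y·cos(∠X/2)/(z+y) ≈ 293.23.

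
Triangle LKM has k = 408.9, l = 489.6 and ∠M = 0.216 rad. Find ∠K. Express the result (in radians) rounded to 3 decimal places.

0.771

By the law of cosines, m² = l² + k² − 2·l·k·cos M = 15817, so m ≈ 125.76.
Law of cosines again: cos K = (m² + l² − k²)/(2·m·l) ≈ 0.71723, so ∠K ≈ 0.771 rad.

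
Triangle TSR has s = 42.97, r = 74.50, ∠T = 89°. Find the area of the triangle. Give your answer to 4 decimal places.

Area = ½·s·r·sin T ≈ 1600.4.

area ≈ 1600.3887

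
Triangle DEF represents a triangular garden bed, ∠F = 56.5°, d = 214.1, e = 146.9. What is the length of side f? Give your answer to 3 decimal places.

180.832

By the law of cosines, f² = d² + e² − 2·d·e·cos F = 32700, so f ≈ 180.83.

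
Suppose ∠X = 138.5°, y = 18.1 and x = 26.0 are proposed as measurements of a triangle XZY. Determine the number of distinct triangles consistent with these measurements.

1

y·sin X = 18.1·sin(138.5°) ≈ 11.99.
Since ∠X is not acute, a triangle exists only if x > y; here x > y, so there is exactly one triangle.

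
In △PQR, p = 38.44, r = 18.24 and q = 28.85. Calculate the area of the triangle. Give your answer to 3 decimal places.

Semiperimeter s = (38.44 + 28.85 + 18.24)/2 = 42.765.
Heron's formula: area = √(42.765·4.325·13.915·24.525) ≈ 251.24.

area ≈ 251.237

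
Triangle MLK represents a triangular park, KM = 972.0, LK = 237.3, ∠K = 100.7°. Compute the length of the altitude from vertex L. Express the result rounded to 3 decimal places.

By the law of cosines, ML² = LK² + KM² − 2·LK·KM·cos K = 1.0867e+06, so ML ≈ 1042.5.
Area = ½·LK·KM·sin K ≈ 1.1332e+05.
The altitude from L has length 2·area/KM ≈ 233.17.

h_L ≈ 233.174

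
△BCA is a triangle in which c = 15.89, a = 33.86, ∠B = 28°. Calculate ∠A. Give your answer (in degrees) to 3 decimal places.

By the law of cosines, b² = c² + a² − 2·c·a·cos B = 448.88, so b ≈ 21.187.
Law of cosines again: cos A = (b² + c² − a²)/(2·b·c) ≈ -0.66110, so ∠A ≈ 131.38°.

∠A ≈ 131.384°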